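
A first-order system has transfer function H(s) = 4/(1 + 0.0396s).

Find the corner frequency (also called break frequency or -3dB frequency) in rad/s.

Corner frequency = 1/τ = 1/0.0396 = 25.253 rad/s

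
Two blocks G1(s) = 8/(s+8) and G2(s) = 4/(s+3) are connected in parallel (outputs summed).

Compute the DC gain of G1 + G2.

Parallel: G_eq = G1 + G2. DC gain = G1(0) + G2(0) = 8/8 + 4/3 = 1 + 1.3333 = 2.3333.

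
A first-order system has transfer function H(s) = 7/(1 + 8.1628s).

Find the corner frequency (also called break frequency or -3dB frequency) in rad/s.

Corner frequency = 1/τ = 1/8.1628 = 0.123 rad/s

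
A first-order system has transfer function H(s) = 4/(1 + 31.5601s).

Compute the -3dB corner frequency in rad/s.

Corner frequency = 1/τ = 1/31.5601 = 0.032 rad/s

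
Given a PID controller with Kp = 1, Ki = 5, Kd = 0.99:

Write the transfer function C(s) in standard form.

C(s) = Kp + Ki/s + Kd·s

Substituting values: C(s) = 1 + 5/s + 0.99s = (0.99s² + s + 5)/s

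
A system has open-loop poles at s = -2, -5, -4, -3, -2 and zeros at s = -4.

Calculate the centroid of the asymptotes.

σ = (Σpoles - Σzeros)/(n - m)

σ = (Σpoles - Σzeros)/(n - m) = (-16 - (-4))/(5 - 1) = -12/4 = -3.0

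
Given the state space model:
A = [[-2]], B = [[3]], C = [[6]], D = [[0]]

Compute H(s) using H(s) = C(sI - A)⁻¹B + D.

(sI - A)⁻¹ = 1/(s + 2). H(s) = 6 × 3/(s + 2) + 0 = 18/(s + 2).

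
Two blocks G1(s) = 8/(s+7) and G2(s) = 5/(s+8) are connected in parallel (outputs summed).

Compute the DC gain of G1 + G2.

Parallel: G_eq = G1 + G2. DC gain = G1(0) + G2(0) = 8/7 + 5/8 = 1.1429 + 0.625 = 1.7679.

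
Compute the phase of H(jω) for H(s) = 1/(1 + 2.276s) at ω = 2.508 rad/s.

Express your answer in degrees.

Phase = -arctan(ωτ) = -arctan(2.508 × 2.276) = -80.1°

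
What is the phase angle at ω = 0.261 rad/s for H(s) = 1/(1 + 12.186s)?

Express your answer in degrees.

Phase = -arctan(ωτ) = -arctan(0.261 × 12.186) = -72.5°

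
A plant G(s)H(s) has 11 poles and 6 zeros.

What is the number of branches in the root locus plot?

Root locus has n branches where n = number of poles = 11.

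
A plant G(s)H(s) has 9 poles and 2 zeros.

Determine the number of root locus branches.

Root locus has n branches where n = number of poles = 9.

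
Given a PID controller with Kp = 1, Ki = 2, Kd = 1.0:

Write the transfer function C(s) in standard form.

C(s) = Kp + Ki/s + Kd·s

Substituting values: C(s) = 1 + 2/s + 1.0s = (s² + s + 2)/s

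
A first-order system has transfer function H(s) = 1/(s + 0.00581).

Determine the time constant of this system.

For H(s) = 1/(s + 1/τ), the pole is at -1/τ = -0.00581, so τ = 1/0.00581 = 172.1 s.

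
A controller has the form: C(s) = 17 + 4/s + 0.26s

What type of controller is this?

This is a Proportional-Integral-Derivative (PID) controller.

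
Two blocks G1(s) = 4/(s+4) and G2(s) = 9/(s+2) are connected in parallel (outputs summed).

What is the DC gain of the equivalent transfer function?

Parallel: G_eq = G1 + G2. DC gain = G1(0) + G2(0) = 4/4 + 9/2 = 1 + 4.5 = 5.5.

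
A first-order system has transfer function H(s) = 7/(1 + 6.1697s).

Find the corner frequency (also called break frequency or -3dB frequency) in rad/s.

Corner frequency = 1/τ = 1/6.1697 = 0.162 rad/s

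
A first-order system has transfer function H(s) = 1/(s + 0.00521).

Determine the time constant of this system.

For H(s) = 1/(s + 1/τ), the pole is at -1/τ = -0.00521, so τ = 1/0.00521 = 191.9 s.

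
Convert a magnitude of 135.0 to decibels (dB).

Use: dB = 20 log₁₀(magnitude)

dB = 20 log₁₀(135.0) = 42.6 dB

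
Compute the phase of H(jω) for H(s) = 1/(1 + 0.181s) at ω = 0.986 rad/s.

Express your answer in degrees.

Phase = -arctan(ωτ) = -arctan(0.986 × 0.181) = -10.1°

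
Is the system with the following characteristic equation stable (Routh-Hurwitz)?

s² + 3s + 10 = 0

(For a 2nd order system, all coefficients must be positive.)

Coefficients: 1, 3, 10. All positive, so system is stable.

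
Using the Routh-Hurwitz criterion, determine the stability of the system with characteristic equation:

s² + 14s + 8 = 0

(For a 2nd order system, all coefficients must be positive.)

Coefficients: 1, 14, 8. All positive, so system is stable.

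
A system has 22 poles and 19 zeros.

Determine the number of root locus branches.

Root locus has n branches where n = number of poles = 22.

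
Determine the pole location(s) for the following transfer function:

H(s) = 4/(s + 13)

Pole is where denominator = 0: s + 13 = 0, so s = -13.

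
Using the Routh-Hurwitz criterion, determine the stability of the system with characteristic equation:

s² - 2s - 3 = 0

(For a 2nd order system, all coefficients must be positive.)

Coefficients: 1, -2, -3. b=-2, c=-3 not positive, so system is unstable.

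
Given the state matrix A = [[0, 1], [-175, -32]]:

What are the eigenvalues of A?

det(A - λI) = λ² - (-32)λ + 175 = (λ - (-25))(λ - (-7)). Eigenvalues: -25, -7.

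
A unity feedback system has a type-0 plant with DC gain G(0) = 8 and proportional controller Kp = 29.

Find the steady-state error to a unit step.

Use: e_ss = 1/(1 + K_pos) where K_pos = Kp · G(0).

K_pos = Kp · G(0) = 29 × 8 = 232. e_ss = 1/(1 + 232) = 0.0043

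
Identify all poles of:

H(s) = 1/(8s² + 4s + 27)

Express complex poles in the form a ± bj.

Discriminant = 4² - 4×8×27 = 16 - 864 = -848 < 0, so the poles are a complex conjugate pair s = (-4 ± j√848)/(2×8). Real part = -4/(2×8) = -4/16 = -0.25; imaginary part = ±√848/(2×8) ≈ 1.8200. Poles: s = -0.25 ± 1.8200j.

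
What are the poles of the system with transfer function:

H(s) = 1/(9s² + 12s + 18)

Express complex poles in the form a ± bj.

Discriminant = 12² - 4×9×18 = 144 - 648 = -504 < 0, so the poles are a complex conjugate pair s = (-12 ± j√504)/(2×9). Real part = -12/(2×9) = -12/18 ≈ -0.6667; imaginary part = ±√504/(2×9) ≈ 1.2472. Poles: s = -0.6667 ± 1.2472j.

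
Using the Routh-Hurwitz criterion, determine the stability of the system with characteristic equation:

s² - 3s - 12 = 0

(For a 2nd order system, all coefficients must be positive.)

Coefficients: 1, -3, -12. b=-3, c=-12 not positive, so system is unstable.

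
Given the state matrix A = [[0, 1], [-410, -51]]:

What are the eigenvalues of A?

det(A - λI) = λ² - (-51)λ + 410 = (λ - (-10))(λ - (-41)). Eigenvalues: -10, -41.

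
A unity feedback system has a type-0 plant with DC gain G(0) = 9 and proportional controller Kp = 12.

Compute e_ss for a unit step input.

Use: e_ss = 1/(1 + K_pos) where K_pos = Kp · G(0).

K_pos = Kp · G(0) = 12 × 9 = 108. e_ss = 1/(1 + 108) = 0.0092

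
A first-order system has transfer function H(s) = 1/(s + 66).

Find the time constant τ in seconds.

For H(s) = 1/(s + 1/τ), the pole is at -1/τ = -66, so τ = 1/66 = 0.0152 s.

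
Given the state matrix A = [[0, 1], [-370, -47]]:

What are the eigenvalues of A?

det(A - λI) = λ² - (-47)λ + 370 = (λ - (-10))(λ - (-37)). Eigenvalues: -10, -37.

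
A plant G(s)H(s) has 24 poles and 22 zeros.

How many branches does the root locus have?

Root locus has n branches where n = number of poles = 24.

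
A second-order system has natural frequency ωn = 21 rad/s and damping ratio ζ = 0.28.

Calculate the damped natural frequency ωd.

ωd = ωn√(1 - ζ²) = 21√(1 - 0.28²) = 20.16 rad/s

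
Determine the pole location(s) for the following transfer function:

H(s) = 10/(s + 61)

Pole is where denominator = 0: s + 61 = 0, so s = -61.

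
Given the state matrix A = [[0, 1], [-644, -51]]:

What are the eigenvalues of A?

det(A - λI) = λ² - (-51)λ + 644 = (λ - (-23))(λ - (-28)). Eigenvalues: -23, -28.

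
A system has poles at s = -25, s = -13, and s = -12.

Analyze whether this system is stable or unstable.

All poles are in the left half-plane. System is stable.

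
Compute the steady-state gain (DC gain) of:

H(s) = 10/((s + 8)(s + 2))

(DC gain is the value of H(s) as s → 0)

DC gain = H(0) = 10/(8 × 2) = 10/16 = 0.625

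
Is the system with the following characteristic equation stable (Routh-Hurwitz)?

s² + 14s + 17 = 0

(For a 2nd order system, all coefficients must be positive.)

Coefficients: 1, 14, 17. All positive, so system is stable.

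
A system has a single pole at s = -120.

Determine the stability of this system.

Pole at s = -120 is in the left half-plane. Stable.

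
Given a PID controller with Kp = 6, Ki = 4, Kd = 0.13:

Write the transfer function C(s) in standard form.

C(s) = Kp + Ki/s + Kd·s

Substituting values: C(s) = 6 + 4/s + 0.13s = (0.13s² + 6s + 4)/s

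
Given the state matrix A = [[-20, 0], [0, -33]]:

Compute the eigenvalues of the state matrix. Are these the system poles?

For diagonal matrix, eigenvalues are diagonal entries: λ₁ = -20, λ₂ = -33. Eigenvalues of A = system poles.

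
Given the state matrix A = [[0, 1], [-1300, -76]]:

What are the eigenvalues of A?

det(A - λI) = λ² - (-76)λ + 1300 = (λ - (-26))(λ - (-50)). Eigenvalues: -26, -50.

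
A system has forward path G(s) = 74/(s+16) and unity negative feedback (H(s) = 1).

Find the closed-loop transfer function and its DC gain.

T(s) = G/(1+GH) = [74/(s+16)] / [1 + 74/(s+16)] = 74/(s+16+74) = 74/(s+90). DC gain = 74/90 = 0.8222.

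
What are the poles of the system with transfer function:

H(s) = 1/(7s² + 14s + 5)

Discriminant = 14² - 4×7×5 = 196 - 140 = 56 > 0, so two distinct real poles. Using quadratic formula: s = (-14 ± √56)/(2×7) = (-14 ± √56)/14, with √56 ≈ 7.4833. s₁ ≈ -0.4655, s₂ ≈ -1.5345. Poles: s₁ = -0.4655, s₂ = -1.5345.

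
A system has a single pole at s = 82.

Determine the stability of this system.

Pole at s = 82 is in the right half-plane. Unstable.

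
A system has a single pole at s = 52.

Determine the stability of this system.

Pole at s = 52 is in the right half-plane. Unstable.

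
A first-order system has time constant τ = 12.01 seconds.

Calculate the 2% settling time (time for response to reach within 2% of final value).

For first-order system, 2% settling time ≈ 4τ = 4 × 12.01 = 48.04 s.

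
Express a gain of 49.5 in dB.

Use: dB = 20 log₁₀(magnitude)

dB = 20 log₁₀(49.5) = 33.9 dB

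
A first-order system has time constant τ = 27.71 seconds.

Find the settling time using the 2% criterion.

For first-order system, 2% settling time ≈ 4τ = 4 × 27.71 = 110.84 s.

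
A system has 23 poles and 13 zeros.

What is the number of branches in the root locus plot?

Root locus has n branches where n = number of poles = 23.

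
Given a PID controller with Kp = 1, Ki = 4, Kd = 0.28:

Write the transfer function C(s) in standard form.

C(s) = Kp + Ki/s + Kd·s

Substituting values: C(s) = 1 + 4/s + 0.28s = (0.28s² + s + 4)/s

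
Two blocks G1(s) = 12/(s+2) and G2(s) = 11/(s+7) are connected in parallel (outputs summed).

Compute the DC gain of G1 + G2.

Parallel: G_eq = G1 + G2. DC gain = G1(0) + G2(0) = 12/2 + 11/7 = 6 + 1.5714 = 7.5714.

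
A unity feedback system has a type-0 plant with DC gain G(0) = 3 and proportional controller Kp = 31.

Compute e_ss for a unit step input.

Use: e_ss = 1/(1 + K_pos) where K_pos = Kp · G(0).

K_pos = Kp · G(0) = 31 × 3 = 93. e_ss = 1/(1 + 93) = 0.0106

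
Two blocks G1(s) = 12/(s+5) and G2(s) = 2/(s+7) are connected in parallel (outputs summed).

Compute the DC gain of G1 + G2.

Parallel: G_eq = G1 + G2. DC gain = G1(0) + G2(0) = 12/5 + 2/7 = 2.4 + 0.2857 = 2.6857.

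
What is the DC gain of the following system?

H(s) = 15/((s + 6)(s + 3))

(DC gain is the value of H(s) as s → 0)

DC gain = H(0) = 15/(6 × 3) = 15/18 = 0.8333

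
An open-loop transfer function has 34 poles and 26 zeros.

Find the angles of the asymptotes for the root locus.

n - m = 34 - 26 = 8. Angles: θk = (2k + 1)·180°/8 = 22.5°, 67.5°, 112.5°, 157.5°, 202.5°, 247.5°, 292.5°, 337.5°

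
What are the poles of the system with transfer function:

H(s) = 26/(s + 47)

Pole is where denominator = 0: s + 47 = 0, so s = -47.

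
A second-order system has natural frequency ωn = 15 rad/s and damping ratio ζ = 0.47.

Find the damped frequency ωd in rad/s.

ωd = ωn√(1 - ζ²) = 15√(1 - 0.47²) = 13.24 rad/s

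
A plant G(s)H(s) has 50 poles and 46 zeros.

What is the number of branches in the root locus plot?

Root locus has n branches where n = number of poles = 50.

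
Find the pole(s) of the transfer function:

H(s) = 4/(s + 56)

Pole is where denominator = 0: s + 56 = 0, so s = -56.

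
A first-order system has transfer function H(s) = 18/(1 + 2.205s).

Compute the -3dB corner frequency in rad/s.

Corner frequency = 1/τ = 1/2.205 = 0.454 rad/s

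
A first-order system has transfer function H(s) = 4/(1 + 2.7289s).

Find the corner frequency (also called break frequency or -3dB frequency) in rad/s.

Corner frequency = 1/τ = 1/2.7289 = 0.366 rad/s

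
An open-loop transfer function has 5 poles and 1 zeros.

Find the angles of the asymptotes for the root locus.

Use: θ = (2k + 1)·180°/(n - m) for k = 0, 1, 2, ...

n - m = 5 - 1 = 4. Angles: θk = (2k + 1)·180°/4 = 45°, 135°, 225°, 315°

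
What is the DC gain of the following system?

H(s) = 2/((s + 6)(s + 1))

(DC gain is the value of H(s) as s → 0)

DC gain = H(0) = 2/(6 × 1) = 2/6 = 0.3333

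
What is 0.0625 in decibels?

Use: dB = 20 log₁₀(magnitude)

dB = 20 log₁₀(0.0625) = -24.1 dB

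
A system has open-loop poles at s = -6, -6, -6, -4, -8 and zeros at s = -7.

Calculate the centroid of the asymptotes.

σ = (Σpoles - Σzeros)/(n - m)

σ = (Σpoles - Σzeros)/(n - m) = (-30 - (-7))/(5 - 1) = -23/4 = -5.75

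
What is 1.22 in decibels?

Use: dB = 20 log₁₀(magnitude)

dB = 20 log₁₀(1.22) = 1.7 dB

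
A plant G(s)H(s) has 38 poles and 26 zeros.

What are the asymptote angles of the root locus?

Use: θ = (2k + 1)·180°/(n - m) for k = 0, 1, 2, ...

n - m = 38 - 26 = 12. Angles: θk = (2k + 1)·180°/12 = 15°, 45°, 75°, 105°, 135°, 165°, 195°, 225°, 255°, 285°, 315°, 345°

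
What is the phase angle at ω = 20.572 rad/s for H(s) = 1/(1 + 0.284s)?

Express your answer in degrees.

Phase = -arctan(ωτ) = -arctan(20.572 × 0.284) = -80.3°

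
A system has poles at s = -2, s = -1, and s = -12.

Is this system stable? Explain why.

All poles are in the left half-plane. System is stable.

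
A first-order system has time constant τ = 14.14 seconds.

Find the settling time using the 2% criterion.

For first-order system, 2% settling time ≈ 4τ = 4 × 14.14 = 56.56 s.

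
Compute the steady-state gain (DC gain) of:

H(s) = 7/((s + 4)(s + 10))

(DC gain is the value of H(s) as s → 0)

DC gain = H(0) = 7/(4 × 10) = 7/40 = 0.175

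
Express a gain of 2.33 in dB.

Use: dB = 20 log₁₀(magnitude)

dB = 20 log₁₀(2.33) = 7.3 dB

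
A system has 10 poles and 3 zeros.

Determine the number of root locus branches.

Root locus has n branches where n = number of poles = 10.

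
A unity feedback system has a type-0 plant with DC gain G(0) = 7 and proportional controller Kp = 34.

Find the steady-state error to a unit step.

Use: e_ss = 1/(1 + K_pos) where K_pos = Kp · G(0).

K_pos = Kp · G(0) = 34 × 7 = 238. e_ss = 1/(1 + 238) = 0.0042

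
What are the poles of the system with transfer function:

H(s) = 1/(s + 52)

Pole is where denominator = 0: s + 52 = 0, so s = -52.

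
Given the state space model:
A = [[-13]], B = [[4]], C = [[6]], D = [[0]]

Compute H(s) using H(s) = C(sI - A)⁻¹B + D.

(sI - A)⁻¹ = 1/(s + 13). H(s) = 6 × 4/(s + 13) + 0 = 24/(s + 13).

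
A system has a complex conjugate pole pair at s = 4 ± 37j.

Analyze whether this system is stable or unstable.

Real part of poles is 4 (> 0, right half-plane). Unstable.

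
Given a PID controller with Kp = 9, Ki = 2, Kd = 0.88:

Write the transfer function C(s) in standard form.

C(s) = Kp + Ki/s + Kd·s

Substituting values: C(s) = 9 + 2/s + 0.88s = (0.88s² + 9s + 2)/s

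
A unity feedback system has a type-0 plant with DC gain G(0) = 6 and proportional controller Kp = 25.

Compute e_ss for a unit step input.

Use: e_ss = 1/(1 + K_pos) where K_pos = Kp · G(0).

K_pos = Kp · G(0) = 25 × 6 = 150. e_ss = 1/(1 + 150) = 0.0066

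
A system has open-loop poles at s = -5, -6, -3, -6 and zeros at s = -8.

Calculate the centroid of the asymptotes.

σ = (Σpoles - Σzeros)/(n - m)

σ = (Σpoles - Σzeros)/(n - m) = (-20 - (-8))/(4 - 1) = -12/3 = -4.0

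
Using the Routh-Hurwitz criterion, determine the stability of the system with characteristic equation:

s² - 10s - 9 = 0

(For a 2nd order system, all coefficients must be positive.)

Coefficients: 1, -10, -9. b=-10, c=-9 not positive, so system is unstable.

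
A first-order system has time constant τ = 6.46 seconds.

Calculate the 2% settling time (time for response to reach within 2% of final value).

For first-order system, 2% settling time ≈ 4τ = 4 × 6.46 = 25.84 s.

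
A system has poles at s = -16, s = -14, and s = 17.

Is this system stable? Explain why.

Pole(s) at s = 17 are not in the left half-plane. System is unstable.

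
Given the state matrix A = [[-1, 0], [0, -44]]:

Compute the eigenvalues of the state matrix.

For diagonal matrix, eigenvalues are diagonal entries: λ₁ = -1, λ₂ = -44.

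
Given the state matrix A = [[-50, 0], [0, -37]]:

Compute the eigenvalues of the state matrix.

For diagonal matrix, eigenvalues are diagonal entries: λ₁ = -50, λ₂ = -37.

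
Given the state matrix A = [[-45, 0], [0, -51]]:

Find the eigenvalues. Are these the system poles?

For diagonal matrix, eigenvalues are diagonal entries: λ₁ = -45, λ₂ = -51. Eigenvalues of A = system poles.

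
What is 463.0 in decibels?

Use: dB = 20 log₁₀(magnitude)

dB = 20 log₁₀(463.0) = 53.3 dB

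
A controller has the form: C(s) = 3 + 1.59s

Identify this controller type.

This is a Proportional-Derivative (PD) controller.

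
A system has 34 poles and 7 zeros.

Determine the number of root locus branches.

Root locus has n branches where n = number of poles = 34.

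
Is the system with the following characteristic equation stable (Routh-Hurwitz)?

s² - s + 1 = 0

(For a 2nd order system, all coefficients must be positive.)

Coefficients: 1, -1, 1. b=-1 not positive, so system is unstable.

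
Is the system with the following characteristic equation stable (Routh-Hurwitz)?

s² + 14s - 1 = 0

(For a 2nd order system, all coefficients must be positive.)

Coefficients: 1, 14, -1. c=-1 not positive, so system is unstable.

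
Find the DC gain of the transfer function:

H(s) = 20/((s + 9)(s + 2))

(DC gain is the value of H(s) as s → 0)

DC gain = H(0) = 20/(9 × 2) = 20/18 = 1.1111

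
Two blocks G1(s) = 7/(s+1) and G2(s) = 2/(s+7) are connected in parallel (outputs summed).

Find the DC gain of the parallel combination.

Parallel: G_eq = G1 + G2. DC gain = G1(0) + G2(0) = 7/1 + 2/7 = 7 + 0.2857 = 7.2857.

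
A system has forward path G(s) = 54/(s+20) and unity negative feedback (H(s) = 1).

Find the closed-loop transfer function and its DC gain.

T(s) = G/(1+GH) = [54/(s+20)] / [1 + 54/(s+20)] = 54/(s+20+54) = 54/(s+74). DC gain = 54/74 = 0.7297.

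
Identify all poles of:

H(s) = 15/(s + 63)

Pole is where denominator = 0: s + 63 = 0, so s = -63.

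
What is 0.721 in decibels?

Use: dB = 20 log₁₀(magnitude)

dB = 20 log₁₀(0.721) = -2.8 dB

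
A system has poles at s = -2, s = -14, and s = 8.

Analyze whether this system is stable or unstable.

Pole(s) at s = 8 are not in the left half-plane. System is unstable.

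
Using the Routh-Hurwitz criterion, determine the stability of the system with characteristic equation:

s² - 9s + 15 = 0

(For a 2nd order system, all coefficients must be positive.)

Coefficients: 1, -9, 15. b=-9 not positive, so system is unstable.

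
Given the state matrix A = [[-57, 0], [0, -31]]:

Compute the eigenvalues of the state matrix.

For diagonal matrix, eigenvalues are diagonal entries: λ₁ = -57, λ₂ = -31.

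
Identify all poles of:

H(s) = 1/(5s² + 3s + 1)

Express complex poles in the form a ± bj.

Discriminant = 3² - 4×5×1 = 9 - 20 = -11 < 0, so the poles are a complex conjugate pair s = (-3 ± j√11)/(2×5). Real part = -3/(2×5) = -3/10 = -0.3; imaginary part = ±√11/(2×5) ≈ 0.3317. Poles: s = -0.3 ± 0.3317j.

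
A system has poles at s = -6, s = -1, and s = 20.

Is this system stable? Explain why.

Pole(s) at s = 20 are not in the left half-plane. System is unstable.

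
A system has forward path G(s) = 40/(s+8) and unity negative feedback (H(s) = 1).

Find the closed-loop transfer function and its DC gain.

T(s) = G/(1+GH) = [40/(s+8)] / [1 + 40/(s+8)] = 40/(s+8+40) = 40/(s+48). DC gain = 40/48 = 0.8333.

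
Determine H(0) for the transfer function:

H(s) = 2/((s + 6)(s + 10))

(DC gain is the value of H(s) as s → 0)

DC gain = H(0) = 2/(6 × 10) = 2/60 = 0.0333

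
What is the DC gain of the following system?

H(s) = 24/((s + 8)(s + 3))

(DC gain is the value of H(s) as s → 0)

DC gain = H(0) = 24/(8 × 3) = 24/24 = 1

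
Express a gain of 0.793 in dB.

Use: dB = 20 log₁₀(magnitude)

dB = 20 log₁₀(0.793) = -2.0 dB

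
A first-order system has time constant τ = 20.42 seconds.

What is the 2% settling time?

For first-order system, 2% settling time ≈ 4τ = 4 × 20.42 = 81.68 s.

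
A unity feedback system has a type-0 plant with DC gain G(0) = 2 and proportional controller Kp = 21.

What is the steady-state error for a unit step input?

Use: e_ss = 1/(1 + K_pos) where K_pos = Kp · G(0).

K_pos = Kp · G(0) = 21 × 2 = 42. e_ss = 1/(1 + 42) = 0.0233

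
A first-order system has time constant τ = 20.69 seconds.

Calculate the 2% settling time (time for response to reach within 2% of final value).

For first-order system, 2% settling time ≈ 4τ = 4 × 20.69 = 82.76 s.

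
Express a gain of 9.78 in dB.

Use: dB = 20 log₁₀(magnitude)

dB = 20 log₁₀(9.78) = 19.8 dB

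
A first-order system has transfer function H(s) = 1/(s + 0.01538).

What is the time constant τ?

For H(s) = 1/(s + 1/τ), the pole is at -1/τ = -0.01538, so τ = 1/0.01538 = 65.02 s.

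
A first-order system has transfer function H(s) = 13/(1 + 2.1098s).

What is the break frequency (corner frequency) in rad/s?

Corner frequency = 1/τ = 1/2.1098 = 0.474 rad/s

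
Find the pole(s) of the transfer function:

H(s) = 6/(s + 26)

Pole is where denominator = 0: s + 26 = 0, so s = -26.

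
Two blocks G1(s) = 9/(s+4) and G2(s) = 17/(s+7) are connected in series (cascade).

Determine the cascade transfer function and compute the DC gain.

Series: multiply transfer functions. G_eq = 9/(s+4) × 17/(s+7) = 153/((s+4)(s+7)). DC gain = 153/(4×7) = 5.4643.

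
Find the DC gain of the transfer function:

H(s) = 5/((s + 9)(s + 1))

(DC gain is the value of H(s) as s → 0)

DC gain = H(0) = 5/(9 × 1) = 5/9 = 0.5556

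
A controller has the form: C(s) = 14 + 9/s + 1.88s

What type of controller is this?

This is a Proportional-Integral-Derivative (PID) controller.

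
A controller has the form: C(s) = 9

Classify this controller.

This is a Proportional (P) controller.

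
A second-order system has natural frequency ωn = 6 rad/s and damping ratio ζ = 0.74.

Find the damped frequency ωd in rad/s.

ωd = ωn√(1 - ζ²) = 6√(1 - 0.74²) = 4.04 rad/s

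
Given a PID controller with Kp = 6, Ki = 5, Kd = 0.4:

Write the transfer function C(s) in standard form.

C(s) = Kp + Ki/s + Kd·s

Substituting values: C(s) = 6 + 5/s + 0.4s = (0.4s² + 6s + 5)/s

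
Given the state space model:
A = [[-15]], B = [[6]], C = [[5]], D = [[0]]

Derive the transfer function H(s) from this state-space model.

(sI - A)⁻¹ = 1/(s + 15). H(s) = 5 × 6/(s + 15) + 0 = 30/(s + 15).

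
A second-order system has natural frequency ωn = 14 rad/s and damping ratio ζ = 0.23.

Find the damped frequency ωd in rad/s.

ωd = ωn√(1 - ζ²) = 14√(1 - 0.23²) = 13.62 rad/s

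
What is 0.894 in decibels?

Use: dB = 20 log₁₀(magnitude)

dB = 20 log₁₀(0.894) = -1.0 dB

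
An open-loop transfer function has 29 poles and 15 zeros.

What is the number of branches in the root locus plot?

Root locus has n branches where n = number of poles = 29.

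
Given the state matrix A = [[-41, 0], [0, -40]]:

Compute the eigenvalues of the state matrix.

For diagonal matrix, eigenvalues are diagonal entries: λ₁ = -41, λ₂ = -40.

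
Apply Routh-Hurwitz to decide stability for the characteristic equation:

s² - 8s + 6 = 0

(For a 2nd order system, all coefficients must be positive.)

Coefficients: 1, -8, 6. b=-8 not positive, so system is unstable.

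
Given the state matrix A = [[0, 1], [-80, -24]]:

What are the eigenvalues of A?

det(A - λI) = λ² - (-24)λ + 80 = (λ - (-20))(λ - (-4)). Eigenvalues: -20, -4.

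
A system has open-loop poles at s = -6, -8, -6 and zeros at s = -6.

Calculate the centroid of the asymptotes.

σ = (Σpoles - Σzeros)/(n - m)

σ = (Σpoles - Σzeros)/(n - m) = (-20 - (-6))/(3 - 1) = -14/2 = -7.0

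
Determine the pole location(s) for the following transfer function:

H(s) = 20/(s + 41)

Pole is where denominator = 0: s + 41 = 0, so s = -41.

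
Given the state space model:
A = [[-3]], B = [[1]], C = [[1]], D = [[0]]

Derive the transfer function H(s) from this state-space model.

(sI - A)⁻¹ = 1/(s + 3). H(s) = 1 × 1/(s + 3) + 0 = 1/(s + 3).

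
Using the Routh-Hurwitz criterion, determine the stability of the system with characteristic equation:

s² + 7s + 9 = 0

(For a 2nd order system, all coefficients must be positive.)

Coefficients: 1, 7, 9. All positive, so system is stable.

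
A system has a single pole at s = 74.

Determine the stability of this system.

Pole at s = 74 is in the right half-plane. Unstable.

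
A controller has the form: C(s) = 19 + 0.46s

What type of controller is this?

This is a Proportional-Derivative (PD) controller.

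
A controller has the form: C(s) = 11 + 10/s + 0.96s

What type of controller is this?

This is a Proportional-Integral-Derivative (PID) controller.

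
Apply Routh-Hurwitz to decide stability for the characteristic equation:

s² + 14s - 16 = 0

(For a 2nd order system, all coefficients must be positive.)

Coefficients: 1, 14, -16. c=-16 not positive, so system is unstable.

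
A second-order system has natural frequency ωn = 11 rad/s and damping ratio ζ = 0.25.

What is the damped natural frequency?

ωd = ωn√(1 - ζ²) = 11√(1 - 0.25²) = 10.65 rad/s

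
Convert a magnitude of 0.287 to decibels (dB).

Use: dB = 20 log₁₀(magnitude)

dB = 20 log₁₀(0.287) = -10.8 dB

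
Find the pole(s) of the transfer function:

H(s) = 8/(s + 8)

Pole is where denominator = 0: s + 8 = 0, so s = -8.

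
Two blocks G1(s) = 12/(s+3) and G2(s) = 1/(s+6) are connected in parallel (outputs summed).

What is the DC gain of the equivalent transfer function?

Parallel: G_eq = G1 + G2. DC gain = G1(0) + G2(0) = 12/3 + 1/6 = 4 + 0.1667 = 4.1667.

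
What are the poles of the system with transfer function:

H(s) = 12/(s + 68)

Pole is where denominator = 0: s + 68 = 0, so s = -68.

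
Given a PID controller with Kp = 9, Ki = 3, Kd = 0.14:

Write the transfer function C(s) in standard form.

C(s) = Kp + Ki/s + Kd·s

Substituting values: C(s) = 9 + 3/s + 0.14s = (0.14s² + 9s + 3)/s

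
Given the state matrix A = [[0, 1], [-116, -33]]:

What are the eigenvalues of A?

det(A - λI) = λ² - (-33)λ + 116 = (λ - (-29))(λ - (-4)). Eigenvalues: -29, -4.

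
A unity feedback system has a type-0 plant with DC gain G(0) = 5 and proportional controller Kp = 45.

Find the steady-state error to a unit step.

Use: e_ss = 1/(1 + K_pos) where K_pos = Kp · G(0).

K_pos = Kp · G(0) = 45 × 5 = 225. e_ss = 1/(1 + 225) = 0.0044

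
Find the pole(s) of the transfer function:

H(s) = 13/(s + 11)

Pole is where denominator = 0: s + 11 = 0, so s = -11.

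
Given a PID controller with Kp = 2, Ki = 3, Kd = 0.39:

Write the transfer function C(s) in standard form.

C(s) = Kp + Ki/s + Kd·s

Substituting values: C(s) = 2 + 3/s + 0.39s = (0.39s² + 2s + 3)/s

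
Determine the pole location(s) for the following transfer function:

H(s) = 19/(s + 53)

Pole is where denominator = 0: s + 53 = 0, so s = -53.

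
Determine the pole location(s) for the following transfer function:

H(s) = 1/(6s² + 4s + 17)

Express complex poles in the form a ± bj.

Discriminant = 4² - 4×6×17 = 16 - 408 = -392 < 0, so the poles are a complex conjugate pair s = (-4 ± j√392)/(2×6). Real part = -4/(2×6) = -4/12 ≈ -0.3333; imaginary part = ±√392/(2×6) ≈ 1.6499. Poles: s = -0.3333 ± 1.6499j.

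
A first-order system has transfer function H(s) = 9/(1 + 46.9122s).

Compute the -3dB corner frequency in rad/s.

Corner frequency = 1/τ = 1/46.9122 = 0.021 rad/s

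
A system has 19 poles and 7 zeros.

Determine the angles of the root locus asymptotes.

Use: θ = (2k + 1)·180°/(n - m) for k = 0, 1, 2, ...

n - m = 19 - 7 = 12. Angles: θk = (2k + 1)·180°/12 = 15°, 45°, 75°, 105°, 135°, 165°, 195°, 225°, 255°, 285°, 315°, 345°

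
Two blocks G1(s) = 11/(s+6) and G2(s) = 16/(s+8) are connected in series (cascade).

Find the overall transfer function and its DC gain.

Series: multiply transfer functions. G_eq = 11/(s+6) × 16/(s+8) = 176/((s+6)(s+8)). DC gain = 176/(6×8) = 3.6667.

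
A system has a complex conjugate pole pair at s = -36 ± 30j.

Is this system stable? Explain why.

Real part of poles is -36 (< 0, left half-plane). Stable.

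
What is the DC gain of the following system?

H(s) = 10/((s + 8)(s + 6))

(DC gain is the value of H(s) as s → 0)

DC gain = H(0) = 10/(8 × 6) = 10/48 = 0.2083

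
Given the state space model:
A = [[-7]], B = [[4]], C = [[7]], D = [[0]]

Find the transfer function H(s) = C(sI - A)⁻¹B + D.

(sI - A)⁻¹ = 1/(s + 7). H(s) = 7 × 4/(s + 7) + 0 = 28/(s + 7).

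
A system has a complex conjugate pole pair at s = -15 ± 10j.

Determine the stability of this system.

Real part of poles is -15 (< 0, left half-plane). Stable.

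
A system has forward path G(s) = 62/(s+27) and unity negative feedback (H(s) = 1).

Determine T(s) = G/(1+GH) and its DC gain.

T(s) = G/(1+GH) = [62/(s+27)] / [1 + 62/(s+27)] = 62/(s+27+62) = 62/(s+89). DC gain = 62/89 = 0.6966.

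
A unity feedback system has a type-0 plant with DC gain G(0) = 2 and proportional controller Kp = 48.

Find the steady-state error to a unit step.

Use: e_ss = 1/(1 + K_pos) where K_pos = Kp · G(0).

K_pos = Kp · G(0) = 48 × 2 = 96. e_ss = 1/(1 + 96) = 0.0103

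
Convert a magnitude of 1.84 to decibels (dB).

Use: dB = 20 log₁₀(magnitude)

dB = 20 log₁₀(1.84) = 5.3 dB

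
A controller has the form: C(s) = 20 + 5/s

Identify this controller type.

This is a Proportional-Integral (PI) controller.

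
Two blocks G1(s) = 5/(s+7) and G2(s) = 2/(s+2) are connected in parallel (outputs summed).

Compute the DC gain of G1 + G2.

Parallel: G_eq = G1 + G2. DC gain = G1(0) + G2(0) = 5/7 + 2/2 = 0.7143 + 1 = 1.7143.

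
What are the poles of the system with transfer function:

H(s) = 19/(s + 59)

Pole is where denominator = 0: s + 59 = 0, so s = -59.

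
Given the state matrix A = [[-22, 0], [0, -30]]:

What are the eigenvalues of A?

For diagonal matrix, eigenvalues are diagonal entries: λ₁ = -22, λ₂ = -30.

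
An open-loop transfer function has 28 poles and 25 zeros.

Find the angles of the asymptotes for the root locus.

n - m = 28 - 25 = 3. Angles: θk = (2k + 1)·180°/3 = 60°, 180°, 300°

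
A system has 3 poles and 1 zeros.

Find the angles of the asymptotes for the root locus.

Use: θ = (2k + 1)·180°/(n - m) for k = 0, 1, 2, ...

n - m = 3 - 1 = 2. Angles: θk = (2k + 1)·180°/2 = 90°, 270°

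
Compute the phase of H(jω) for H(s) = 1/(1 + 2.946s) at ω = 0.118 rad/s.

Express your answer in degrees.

Phase = -arctan(ωτ) = -arctan(0.118 × 2.946) = -19.2°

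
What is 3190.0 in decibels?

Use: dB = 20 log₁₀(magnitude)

dB = 20 log₁₀(3190.0) = 70.1 dB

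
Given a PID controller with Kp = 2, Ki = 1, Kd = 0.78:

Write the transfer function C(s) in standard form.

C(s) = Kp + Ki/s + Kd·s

Substituting values: C(s) = 2 + 1/s + 0.78s = (0.78s² + 2s + 1)/s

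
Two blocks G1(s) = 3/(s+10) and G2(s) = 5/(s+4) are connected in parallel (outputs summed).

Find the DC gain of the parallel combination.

Parallel: G_eq = G1 + G2. DC gain = G1(0) + G2(0) = 3/10 + 5/4 = 0.3 + 1.25 = 1.55.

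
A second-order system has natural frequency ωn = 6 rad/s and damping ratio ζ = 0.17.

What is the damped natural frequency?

ωd = ωn√(1 - ζ²) = 6√(1 - 0.17²) = 5.91 rad/s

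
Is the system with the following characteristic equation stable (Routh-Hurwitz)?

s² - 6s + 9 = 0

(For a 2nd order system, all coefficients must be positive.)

Coefficients: 1, -6, 9. b=-6 not positive, so system is unstable.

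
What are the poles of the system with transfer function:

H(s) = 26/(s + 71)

Pole is where denominator = 0: s + 71 = 0, so s = -71.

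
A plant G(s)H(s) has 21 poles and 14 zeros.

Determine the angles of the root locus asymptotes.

n - m = 21 - 14 = 7. Angles: θk = (2k + 1)·180°/7 = 25.71°, 77.14°, 128.57°, 180°, 231.43°, 282.86°, 334.29°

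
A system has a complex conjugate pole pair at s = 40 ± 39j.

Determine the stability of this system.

Real part of poles is 40 (> 0, right half-plane). Unstable.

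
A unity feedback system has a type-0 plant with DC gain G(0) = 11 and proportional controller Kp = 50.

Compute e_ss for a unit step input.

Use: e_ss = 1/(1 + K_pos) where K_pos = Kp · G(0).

K_pos = Kp · G(0) = 50 × 11 = 550. e_ss = 1/(1 + 550) = 0.0018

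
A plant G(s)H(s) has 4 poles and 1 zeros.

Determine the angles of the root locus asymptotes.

n - m = 4 - 1 = 3. Angles: θk = (2k + 1)·180°/3 = 60°, 180°, 300°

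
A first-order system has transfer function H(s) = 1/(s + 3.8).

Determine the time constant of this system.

For H(s) = 1/(s + 1/τ), the pole is at -1/τ = -3.8, so τ = 1/3.8 = 0.2632 s.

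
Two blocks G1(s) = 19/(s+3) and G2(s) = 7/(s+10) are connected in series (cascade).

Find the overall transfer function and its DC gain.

Series: multiply transfer functions. G_eq = 19/(s+3) × 7/(s+10) = 133/((s+3)(s+10)). DC gain = 133/(3×10) = 4.4333.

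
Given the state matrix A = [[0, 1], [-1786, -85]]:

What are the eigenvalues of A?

det(A - λI) = λ² - (-85)λ + 1786 = (λ - (-38))(λ - (-47)). Eigenvalues: -38, -47.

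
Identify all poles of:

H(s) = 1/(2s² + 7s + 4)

Discriminant = 7² - 4×2×4 = 49 - 32 = 17 > 0, so two distinct real poles. Using quadratic formula: s = (-7 ± √17)/(2×2) = (-7 ± √17)/4, with √17 ≈ 4.1231. s₁ ≈ -0.7192, s₂ ≈ -2.7808. Poles: s₁ = -0.7192, s₂ = -2.7808.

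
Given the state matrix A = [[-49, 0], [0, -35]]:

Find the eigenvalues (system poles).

For diagonal matrix, eigenvalues are diagonal entries: λ₁ = -49, λ₂ = -35.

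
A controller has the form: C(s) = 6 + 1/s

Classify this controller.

This is a Proportional-Integral (PI) controller.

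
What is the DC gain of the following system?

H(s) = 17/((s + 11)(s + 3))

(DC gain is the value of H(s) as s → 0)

DC gain = H(0) = 17/(11 × 3) = 17/33 = 0.5152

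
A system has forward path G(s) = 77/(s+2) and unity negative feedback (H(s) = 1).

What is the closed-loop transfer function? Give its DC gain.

T(s) = G/(1+GH) = [77/(s+2)] / [1 + 77/(s+2)] = 77/(s+2+77) = 77/(s+79). DC gain = 77/79 = 0.9747.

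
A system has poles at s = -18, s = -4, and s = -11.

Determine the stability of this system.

All poles are in the left half-plane. System is stable.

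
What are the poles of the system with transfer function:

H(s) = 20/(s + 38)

Pole is where denominator = 0: s + 38 = 0, so s = -38.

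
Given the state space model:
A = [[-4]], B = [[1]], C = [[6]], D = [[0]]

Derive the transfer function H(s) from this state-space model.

(sI - A)⁻¹ = 1/(s + 4). H(s) = 6 × 1/(s + 4) + 0 = 6/(s + 4).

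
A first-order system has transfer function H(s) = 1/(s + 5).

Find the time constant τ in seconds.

For H(s) = 1/(s + 1/τ), the pole is at -1/τ = -5, so τ = 1/5 = 0.2 s.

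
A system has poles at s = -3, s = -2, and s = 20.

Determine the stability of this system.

Pole(s) at s = 20 are not in the left half-plane. System is unstable.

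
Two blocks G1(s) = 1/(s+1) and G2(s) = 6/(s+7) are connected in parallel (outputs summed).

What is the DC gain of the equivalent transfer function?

Parallel: G_eq = G1 + G2. DC gain = G1(0) + G2(0) = 1/1 + 6/7 = 1 + 0.8571 = 1.8571.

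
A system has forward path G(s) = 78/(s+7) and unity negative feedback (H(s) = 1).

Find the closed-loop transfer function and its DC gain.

T(s) = G/(1+GH) = [78/(s+7)] / [1 + 78/(s+7)] = 78/(s+7+78) = 78/(s+85). DC gain = 78/85 = 0.9176.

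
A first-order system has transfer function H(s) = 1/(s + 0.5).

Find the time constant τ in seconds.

For H(s) = 1/(s + 1/τ), the pole is at -1/τ = -0.5, so τ = 1/0.5 = 2 s.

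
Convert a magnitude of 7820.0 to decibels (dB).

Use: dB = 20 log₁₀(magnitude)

dB = 20 log₁₀(7820.0) = 77.9 dB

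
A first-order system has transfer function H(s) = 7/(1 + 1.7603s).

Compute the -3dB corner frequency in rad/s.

Corner frequency = 1/τ = 1/1.7603 = 0.568 rad/s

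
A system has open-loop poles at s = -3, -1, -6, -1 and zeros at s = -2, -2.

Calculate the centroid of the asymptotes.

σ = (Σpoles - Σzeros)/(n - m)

σ = (Σpoles - Σzeros)/(n - m) = (-11 - (-4))/(4 - 2) = -7/2 = -3.5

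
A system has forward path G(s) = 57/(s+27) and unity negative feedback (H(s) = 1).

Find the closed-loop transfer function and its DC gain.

T(s) = G/(1+GH) = [57/(s+27)] / [1 + 57/(s+27)] = 57/(s+27+57) = 57/(s+84). DC gain = 57/84 = 0.6786.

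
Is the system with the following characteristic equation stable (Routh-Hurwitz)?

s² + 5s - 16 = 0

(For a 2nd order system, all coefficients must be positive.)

Coefficients: 1, 5, -16. c=-16 not positive, so system is unstable.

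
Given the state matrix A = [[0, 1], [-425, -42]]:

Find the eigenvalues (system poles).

det(A - λI) = λ² - (-42)λ + 425 = (λ - (-25))(λ - (-17)). Eigenvalues: -25, -17.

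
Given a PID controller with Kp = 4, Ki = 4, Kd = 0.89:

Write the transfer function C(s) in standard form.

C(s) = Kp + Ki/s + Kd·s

Substituting values: C(s) = 4 + 4/s + 0.89s = (0.89s² + 4s + 4)/s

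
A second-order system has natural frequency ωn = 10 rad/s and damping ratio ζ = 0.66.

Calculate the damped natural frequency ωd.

ωd = ωn√(1 - ζ²) = 10√(1 - 0.66²) = 7.51 rad/s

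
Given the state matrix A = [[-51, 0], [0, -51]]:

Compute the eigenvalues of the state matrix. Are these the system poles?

For diagonal matrix, eigenvalues are diagonal entries: λ₁ = -51, λ₂ = -51. Eigenvalues of A = system poles.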